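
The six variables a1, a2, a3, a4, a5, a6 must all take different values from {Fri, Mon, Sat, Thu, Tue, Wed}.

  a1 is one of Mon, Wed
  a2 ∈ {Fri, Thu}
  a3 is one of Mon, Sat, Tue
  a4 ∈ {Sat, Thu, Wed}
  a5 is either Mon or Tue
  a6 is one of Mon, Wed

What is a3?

Among the 6 variables, Fri fits only a2 (and all 6 values in {Fri, Mon, Sat, Thu, Tue, Wed} must be used), so a2 = Fri.
The 5 still-open variables draw from only 5 values {Mon, Sat, Thu, Tue, Wed}, so each is used; only a4 can be Thu, hence a4 = Thu.
The 4 still-open variables draw from only 4 values {Mon, Sat, Tue, Wed}, so each is used; only a3 can be Sat, hence a3 = Sat.

Sat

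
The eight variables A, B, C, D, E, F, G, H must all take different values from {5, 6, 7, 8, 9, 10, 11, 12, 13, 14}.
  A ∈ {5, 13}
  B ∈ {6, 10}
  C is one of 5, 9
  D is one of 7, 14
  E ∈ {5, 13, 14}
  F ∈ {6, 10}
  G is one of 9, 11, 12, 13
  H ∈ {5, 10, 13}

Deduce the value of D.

B and F between them cover only {6, 10} — a naked pair. Remove those values from H.
A and H between them cover only {5, 13} — a naked pair. Remove those values from C, E, G.
C's domain is down to {9}, so C = 9. Remove 9 from G.
E must be 14 (only option left). Strike 14 from D.
So D = 7.

7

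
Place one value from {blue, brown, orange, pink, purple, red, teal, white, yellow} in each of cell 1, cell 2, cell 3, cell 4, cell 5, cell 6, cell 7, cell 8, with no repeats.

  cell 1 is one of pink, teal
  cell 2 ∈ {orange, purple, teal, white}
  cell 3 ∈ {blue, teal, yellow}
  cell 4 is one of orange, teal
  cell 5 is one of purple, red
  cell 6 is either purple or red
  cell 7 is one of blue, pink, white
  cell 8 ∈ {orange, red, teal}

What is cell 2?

white

The 8 variables together cover exactly {blue, orange, pink, purple, red, teal, white, yellow} — 8 values for 8 variables — and yellow appears only in cell 3's list, so cell 3 = yellow.
The 7 still-open variables together cover exactly {blue, orange, pink, purple, red, teal, white} — 7 values for 7 variables — and blue appears only in cell 7's list, so cell 7 = blue.
The 6 still-open variables draw from only 6 values {orange, pink, purple, red, teal, white}, so each is used; only cell 1 can be pink, hence cell 1 = pink.
Among the 5 still-open variables, white fits only cell 2 (and all 5 values in {orange, purple, red, teal, white} must be used), so cell 2 = white.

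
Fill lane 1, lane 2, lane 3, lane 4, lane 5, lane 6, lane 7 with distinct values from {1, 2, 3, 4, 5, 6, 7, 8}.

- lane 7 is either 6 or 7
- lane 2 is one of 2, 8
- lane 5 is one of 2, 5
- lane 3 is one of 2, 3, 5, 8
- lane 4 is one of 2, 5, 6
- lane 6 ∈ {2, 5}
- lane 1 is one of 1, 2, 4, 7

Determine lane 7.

lane 5 and lane 6 share exactly the 2 values {2, 5}; by pigeonhole those values go to them, so strike 2, 5 from lane 1, lane 2, lane 3, lane 4.
lane 2 must be 8 (only option left). Remove 8 from lane 3.
lane 3 must be 3 (only option left).
lane 4 must be 6 (only option left). Strike 6 from lane 7.
So lane 7 = 7.

7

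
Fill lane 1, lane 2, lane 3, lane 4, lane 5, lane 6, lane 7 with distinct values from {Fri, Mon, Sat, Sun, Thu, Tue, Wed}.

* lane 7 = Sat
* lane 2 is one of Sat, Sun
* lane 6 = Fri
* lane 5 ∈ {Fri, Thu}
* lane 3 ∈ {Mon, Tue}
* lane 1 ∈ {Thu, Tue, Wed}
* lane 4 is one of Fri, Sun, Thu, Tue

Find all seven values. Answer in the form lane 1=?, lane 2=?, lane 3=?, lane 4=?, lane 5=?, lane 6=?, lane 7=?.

lane 6 must be Fri (only option left). Remove Fri from lane 4, lane 5.
lane 7 must be Sat (only option left). So lane 2 can't be Sat.
lane 2 must be Sun (only option left). Eliminate Sun elsewhere: lane 4.
lane 5 has just one choice, so lane 5 = Thu. Remove Thu from lane 1, lane 4.
That leaves lane 4 = Tue. Remove Tue from lane 1, lane 3.
That leaves lane 1 = Wed.
lane 3 has just one choice, so lane 3 = Mon.

lane 1=Wed, lane 2=Sun, lane 3=Mon, lane 4=Tue, lane 5=Thu, lane 6=Fri, lane 7=Sat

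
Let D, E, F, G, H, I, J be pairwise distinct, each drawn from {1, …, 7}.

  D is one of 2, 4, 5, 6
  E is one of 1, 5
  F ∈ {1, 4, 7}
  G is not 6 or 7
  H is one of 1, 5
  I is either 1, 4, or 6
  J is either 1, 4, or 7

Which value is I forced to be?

Among the 7 variables, 3 fits only G (and all 7 values in {1, 2, 3, 4, 5, 6, 7} must be used), so G = 3.
Among the 6 still-open variables, 2 fits only D (and all 6 values in {1, 2, 4, 5, 6, 7} must be used), so D = 2.
The 5 still-open variables together cover exactly {1, 4, 5, 6, 7} — 5 values for 5 variables — and 6 appears only in I's list, so I = 6.

6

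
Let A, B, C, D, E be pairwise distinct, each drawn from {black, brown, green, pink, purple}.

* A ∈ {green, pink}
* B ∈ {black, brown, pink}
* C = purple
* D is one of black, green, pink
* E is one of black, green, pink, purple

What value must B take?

brown

C has just one choice, so C = purple. Eliminate purple elsewhere: E.
The 4 still-open variables together cover exactly {black, brown, green, pink} — 4 values for 4 variables — and brown appears only in B's list, so B = brown.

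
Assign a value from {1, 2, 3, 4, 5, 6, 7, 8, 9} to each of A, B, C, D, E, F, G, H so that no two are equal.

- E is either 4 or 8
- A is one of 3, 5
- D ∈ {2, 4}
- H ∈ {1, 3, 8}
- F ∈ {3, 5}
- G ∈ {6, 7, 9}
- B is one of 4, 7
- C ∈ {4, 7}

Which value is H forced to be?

The 2 variables A and F are confined to {3, 5}, which locks those values in; drop them from H.
B and C between them cover only {4, 7} — a naked pair. Remove those values from D, E, G.
D's domain is down to {2}, so D = 2.
E has just one choice, so E = 8. So H can't be 8.
So H = 1.

1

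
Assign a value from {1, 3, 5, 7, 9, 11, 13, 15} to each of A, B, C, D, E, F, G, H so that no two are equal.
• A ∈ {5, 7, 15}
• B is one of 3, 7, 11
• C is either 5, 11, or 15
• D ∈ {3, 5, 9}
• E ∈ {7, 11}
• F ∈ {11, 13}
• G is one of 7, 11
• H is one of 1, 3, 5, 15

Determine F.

13

The 8 variables together cover exactly {1, 3, 5, 7, 9, 11, 13, 15} — 8 values for 8 variables — and 1 appears only in H's list, so H = 1.
The 7 still-open variables together cover exactly {3, 5, 7, 9, 11, 13, 15} — 7 values for 7 variables — and 9 appears only in D's list, so D = 9.
The 6 still-open variables together cover exactly {3, 5, 7, 11, 13, 15} — 6 values for 6 variables — and 3 appears only in B's list, so B = 3.
The 5 still-open variables together cover exactly {5, 7, 11, 13, 15} — 5 values for 5 variables — and 13 appears only in F's list, so F = 13.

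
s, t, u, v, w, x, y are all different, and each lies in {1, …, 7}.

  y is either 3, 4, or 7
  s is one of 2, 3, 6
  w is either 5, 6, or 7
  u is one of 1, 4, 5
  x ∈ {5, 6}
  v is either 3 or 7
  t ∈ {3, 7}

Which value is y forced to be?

Among the 7 variables, 1 fits only u (and all 7 values in {1, 2, 3, 4, 5, 6, 7} must be used), so u = 1.
Among the 6 still-open variables, 2 fits only s (and all 6 values in {2, 3, 4, 5, 6, 7} must be used), so s = 2.
The 5 still-open variables draw from only 5 values {3, 4, 5, 6, 7}, so each is used; only y can be 4, hence y = 4.

4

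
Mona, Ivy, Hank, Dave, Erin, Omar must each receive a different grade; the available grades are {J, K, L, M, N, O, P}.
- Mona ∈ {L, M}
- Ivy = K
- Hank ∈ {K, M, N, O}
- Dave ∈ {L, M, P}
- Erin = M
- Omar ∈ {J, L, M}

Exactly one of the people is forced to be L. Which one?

Mona

Ivy's domain is down to {K}, so Ivy = K. Eliminate K elsewhere: Hank.
Erin must be M (only option left). Remove M from Mona, Hank, Dave, Omar.
So L goes to Mona.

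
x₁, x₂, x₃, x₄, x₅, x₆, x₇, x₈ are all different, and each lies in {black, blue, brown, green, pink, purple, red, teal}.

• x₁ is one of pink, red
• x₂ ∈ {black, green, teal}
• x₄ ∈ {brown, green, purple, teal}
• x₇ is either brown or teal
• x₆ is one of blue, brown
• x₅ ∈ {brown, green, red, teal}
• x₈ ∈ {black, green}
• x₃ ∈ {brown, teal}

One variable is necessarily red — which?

The 8 variables together cover exactly {black, blue, brown, green, pink, purple, red, teal} — 8 values for 8 variables — and blue appears only in x₆'s list, so x₆ = blue.
The 7 still-open variables together cover exactly {black, brown, green, pink, purple, red, teal} — 7 values for 7 variables — and pink appears only in x₁'s list, so x₁ = pink.
The 6 still-open variables draw from only 6 values {black, brown, green, purple, red, teal}, so each is used; only x₄ can be purple, hence x₄ = purple.
Among the 5 still-open variables, red fits only x₅ (and all 5 values in {black, brown, green, red, teal} must be used), so x₅ = red.

x₅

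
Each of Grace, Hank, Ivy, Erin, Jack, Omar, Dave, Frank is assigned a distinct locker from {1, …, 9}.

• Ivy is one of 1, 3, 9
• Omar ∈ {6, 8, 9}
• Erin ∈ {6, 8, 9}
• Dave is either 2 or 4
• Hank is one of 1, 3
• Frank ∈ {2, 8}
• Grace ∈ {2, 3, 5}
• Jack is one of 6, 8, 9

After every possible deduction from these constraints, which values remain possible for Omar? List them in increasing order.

The 8 variables draw from only 8 values {1, 2, 3, 4, 5, 6, 8, 9}, so each is used; only Dave can be 4, hence Dave = 4.
The 7 still-open variables draw from only 7 values {1, 2, 3, 5, 6, 8, 9}, so each is used; only Grace can be 5, hence Grace = 5.
The 6 still-open variables draw from only 6 values {1, 2, 3, 6, 8, 9}, so each is used; only Frank can be 2, hence Frank = 2.
Erin, Jack, Omar share exactly the 3 values {6, 8, 9}; by pigeonhole those values go to them, so strike 6, 8, 9 from Ivy.
No further eliminations apply; Omar can still be any of 6, 8, 9.

6, 8, 9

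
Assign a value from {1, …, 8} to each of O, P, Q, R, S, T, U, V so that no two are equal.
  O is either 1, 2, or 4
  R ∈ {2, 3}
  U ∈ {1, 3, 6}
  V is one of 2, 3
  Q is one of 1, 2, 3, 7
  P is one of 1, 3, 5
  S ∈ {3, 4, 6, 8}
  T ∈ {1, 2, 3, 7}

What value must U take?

6

The 8 variables draw from only 8 values {1, 2, 3, 4, 5, 6, 7, 8}, so each is used; only P can be 5, hence P = 5.
The 7 still-open variables together cover exactly {1, 2, 3, 4, 6, 7, 8} — 7 values for 7 variables — and 8 appears only in S's list, so S = 8.
The 6 still-open variables draw from only 6 values {1, 2, 3, 4, 6, 7}, so each is used; only O can be 4, hence O = 4.
The 5 still-open variables draw from only 5 values {1, 2, 3, 6, 7}, so each is used; only U can be 6, hence U = 6.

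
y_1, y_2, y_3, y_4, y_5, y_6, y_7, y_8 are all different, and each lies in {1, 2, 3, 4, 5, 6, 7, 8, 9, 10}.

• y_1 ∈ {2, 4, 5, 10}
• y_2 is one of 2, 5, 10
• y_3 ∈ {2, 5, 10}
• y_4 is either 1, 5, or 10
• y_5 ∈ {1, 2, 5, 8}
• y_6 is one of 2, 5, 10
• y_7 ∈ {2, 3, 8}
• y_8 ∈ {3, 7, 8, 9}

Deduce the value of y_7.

3

y_2, y_3, y_6 share exactly the 3 values {2, 5, 10}; by pigeonhole those values go to them, so strike 2, 5, 10 from y_1, y_4, y_5, y_7.
y_1 has just one choice, so y_1 = 4.
y_4 has just one choice, so y_4 = 1. So y_5 can't be 1.
y_5's domain is down to {8}, so y_5 = 8. Remove 8 from y_7, y_8.
So y_7 = 3.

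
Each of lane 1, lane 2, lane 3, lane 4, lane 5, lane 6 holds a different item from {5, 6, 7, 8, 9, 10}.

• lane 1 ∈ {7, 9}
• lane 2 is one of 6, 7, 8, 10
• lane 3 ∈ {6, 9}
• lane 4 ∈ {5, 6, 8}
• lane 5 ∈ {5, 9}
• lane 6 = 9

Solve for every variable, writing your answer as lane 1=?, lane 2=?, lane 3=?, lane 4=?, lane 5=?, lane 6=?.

lane 6 must be 9 (only option left). So lane 1, lane 3, lane 5 can't be 9.
That leaves lane 1 = 7. Eliminate 7 elsewhere: lane 2.
lane 3 must be 6 (only option left). Remove 6 from lane 2, lane 4.
lane 5 has just one choice, so lane 5 = 5. Remove 5 from lane 4.
lane 4 has just one choice, so lane 4 = 8. So lane 2 can't be 8.
lane 2's domain is down to {10}, so lane 2 = 10.

lane 1=7, lane 2=10, lane 3=6, lane 4=8, lane 5=5, lane 6=9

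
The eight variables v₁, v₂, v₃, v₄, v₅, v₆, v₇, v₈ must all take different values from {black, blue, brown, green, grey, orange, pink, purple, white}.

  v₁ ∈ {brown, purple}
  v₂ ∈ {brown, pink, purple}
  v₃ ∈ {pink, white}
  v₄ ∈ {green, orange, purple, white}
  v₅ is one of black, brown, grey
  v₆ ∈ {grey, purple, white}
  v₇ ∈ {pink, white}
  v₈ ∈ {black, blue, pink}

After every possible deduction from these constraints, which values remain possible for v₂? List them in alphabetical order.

v₃ and v₇ share exactly the 2 values {pink, white}; by pigeonhole those values go to them, so strike pink, white from v₂, v₄, v₆, v₈.
v₁ and v₂ share exactly the 2 values {brown, purple}; by pigeonhole those values go to them, so strike brown, purple from v₄, v₅, v₆.
v₆'s domain is down to {grey}, so v₆ = grey. Strike grey from v₅.
v₅ must be black (only option left). So v₈ can't be black.
v₈'s domain is down to {blue}, so v₈ = blue.
No further eliminations apply; v₂ can still be any of brown, purple.

brown, purple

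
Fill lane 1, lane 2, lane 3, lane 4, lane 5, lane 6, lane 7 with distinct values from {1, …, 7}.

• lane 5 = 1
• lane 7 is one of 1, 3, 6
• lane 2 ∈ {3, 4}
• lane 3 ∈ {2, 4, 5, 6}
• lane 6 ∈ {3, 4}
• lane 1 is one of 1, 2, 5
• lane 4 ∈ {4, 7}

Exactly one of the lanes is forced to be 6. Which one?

lane 7

lane 5 has just one choice, so lane 5 = 1. So lane 1, lane 7 can't be 1.
Among the 6 still-open variables, 7 fits only lane 4 (and all 6 values in {2, 3, 4, 5, 6, 7} must be used), so lane 4 = 7.
lane 2 and lane 6 between them cover only {3, 4} — a naked pair. Remove those values from lane 3, lane 7.
So 6 goes to lane 7.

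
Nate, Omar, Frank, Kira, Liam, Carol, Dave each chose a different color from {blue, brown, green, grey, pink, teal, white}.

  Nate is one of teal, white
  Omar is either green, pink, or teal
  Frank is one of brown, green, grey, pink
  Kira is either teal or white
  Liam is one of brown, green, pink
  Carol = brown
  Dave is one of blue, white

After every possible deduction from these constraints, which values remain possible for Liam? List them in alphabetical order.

Carol's domain is down to {brown}, so Carol = brown. Remove brown from Frank, Liam.
The 6 still-open variables together cover exactly {blue, green, grey, pink, teal, white} — 6 values for 6 variables — and blue appears only in Dave's list, so Dave = blue.
The 5 still-open variables draw from only 5 values {green, grey, pink, teal, white}, so each is used; only Frank can be grey, hence Frank = grey.
The 2 variables Nate and Kira are confined to {teal, white}, which locks those values in; drop them from Omar.
No further eliminations apply; Liam can still be any of green, pink.

green, pink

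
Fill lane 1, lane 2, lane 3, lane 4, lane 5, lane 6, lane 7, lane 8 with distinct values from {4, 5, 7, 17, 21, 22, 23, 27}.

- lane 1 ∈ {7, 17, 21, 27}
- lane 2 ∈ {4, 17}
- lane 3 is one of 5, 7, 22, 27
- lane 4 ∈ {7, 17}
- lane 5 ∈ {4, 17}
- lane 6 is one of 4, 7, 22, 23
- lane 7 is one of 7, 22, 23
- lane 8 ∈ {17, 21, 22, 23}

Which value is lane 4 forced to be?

7

Among the 8 variables, 5 fits only lane 3 (and all 8 values in {4, 5, 7, 17, 21, 22, 23, 27} must be used), so lane 3 = 5.
The 7 still-open variables draw from only 7 values {4, 7, 17, 21, 22, 23, 27}, so each is used; only lane 1 can be 27, hence lane 1 = 27.
Among the 6 still-open variables, 21 fits only lane 8 (and all 6 values in {4, 7, 17, 21, 22, 23} must be used), so lane 8 = 21.
The 2 variables lane 2 and lane 5 are confined to {4, 17}, which locks those values in; drop them from lane 4, lane 6.
So lane 4 = 7.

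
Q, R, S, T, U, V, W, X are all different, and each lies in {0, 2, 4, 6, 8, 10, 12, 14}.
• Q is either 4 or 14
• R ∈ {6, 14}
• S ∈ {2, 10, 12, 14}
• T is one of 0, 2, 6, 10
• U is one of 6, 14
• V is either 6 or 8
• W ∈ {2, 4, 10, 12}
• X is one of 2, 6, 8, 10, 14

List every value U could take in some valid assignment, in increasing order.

The 8 variables draw from only 8 values {0, 2, 4, 6, 8, 10, 12, 14}, so each is used; only T can be 0, hence T = 0.
R and U share exactly the 2 values {6, 14}; by pigeonhole those values go to them, so strike 6, 14 from Q, S, V, X.
That leaves Q = 4. Remove 4 from W.
V must be 8 (only option left). Eliminate 8 elsewhere: X.
No further eliminations apply; U can still be any of 6, 14.

6, 14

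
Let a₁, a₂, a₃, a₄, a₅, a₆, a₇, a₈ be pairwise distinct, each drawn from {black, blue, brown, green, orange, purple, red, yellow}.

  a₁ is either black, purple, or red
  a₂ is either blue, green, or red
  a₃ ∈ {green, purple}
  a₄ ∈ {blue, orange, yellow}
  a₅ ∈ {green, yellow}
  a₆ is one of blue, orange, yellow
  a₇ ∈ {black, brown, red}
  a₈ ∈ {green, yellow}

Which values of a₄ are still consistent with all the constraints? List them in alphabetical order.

blue, orange

The 8 variables together cover exactly {black, blue, brown, green, orange, purple, red, yellow} — 8 values for 8 variables — and brown appears only in a₇'s list, so a₇ = brown.
Among the 7 still-open variables, black fits only a₁ (and all 7 values in {black, blue, green, orange, purple, red, yellow} must be used), so a₁ = black.
Among the 6 still-open variables, purple fits only a₃ (and all 6 values in {blue, green, orange, purple, red, yellow} must be used), so a₃ = purple.
The 5 still-open variables draw from only 5 values {blue, green, orange, red, yellow}, so each is used; only a₂ can be red, hence a₂ = red.
a₅ and a₈ between them cover only {green, yellow} — a naked pair. Remove those values from a₄, a₆.
No further eliminations apply; a₄ can still be any of blue, orange.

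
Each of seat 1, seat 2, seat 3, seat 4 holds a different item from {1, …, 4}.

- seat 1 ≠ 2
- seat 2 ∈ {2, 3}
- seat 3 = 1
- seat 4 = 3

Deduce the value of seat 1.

seat 3 must be 1 (only option left). Remove 1 from seat 1.
That leaves seat 4 = 3. Eliminate 3 elsewhere: seat 1, seat 2.
So seat 1 = 4.

4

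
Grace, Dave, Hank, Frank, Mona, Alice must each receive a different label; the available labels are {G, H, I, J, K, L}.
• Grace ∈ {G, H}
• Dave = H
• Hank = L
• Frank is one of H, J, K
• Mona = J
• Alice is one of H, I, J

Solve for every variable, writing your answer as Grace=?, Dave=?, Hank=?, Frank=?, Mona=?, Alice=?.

Dave must be H (only option left). Remove H from Grace, Frank, Alice.
Hank has just one choice, so Hank = L.
Mona must be J (only option left). Eliminate J elsewhere: Frank, Alice.
Alice must be I (only option left).
Grace has just one choice, so Grace = G.
Frank's domain is down to {K}, so Frank = K.

Grace=G, Dave=H, Hank=L, Frank=K, Mona=J, Alice=I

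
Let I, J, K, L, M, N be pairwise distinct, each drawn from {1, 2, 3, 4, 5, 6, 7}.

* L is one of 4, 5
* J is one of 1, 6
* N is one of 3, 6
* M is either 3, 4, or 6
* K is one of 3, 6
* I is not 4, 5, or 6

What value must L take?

5

The 2 variables K and N are confined to {3, 6}, which locks those values in; drop them from I, J, M.
J's domain is down to {1}, so J = 1. Strike 1 from I.
M has just one choice, so M = 4. Eliminate 4 elsewhere: L.
So L = 5.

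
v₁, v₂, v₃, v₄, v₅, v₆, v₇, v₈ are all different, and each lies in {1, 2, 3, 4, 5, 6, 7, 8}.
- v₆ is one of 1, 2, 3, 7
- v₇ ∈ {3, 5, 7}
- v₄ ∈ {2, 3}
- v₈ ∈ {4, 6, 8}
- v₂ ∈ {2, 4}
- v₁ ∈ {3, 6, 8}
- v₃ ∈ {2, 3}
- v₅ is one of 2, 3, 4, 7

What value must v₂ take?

Among the 8 variables, 1 fits only v₆ (and all 8 values in {1, 2, 3, 4, 5, 6, 7, 8} must be used), so v₆ = 1.
Among the 7 still-open variables, 5 fits only v₇ (and all 7 values in {2, 3, 4, 5, 6, 7, 8} must be used), so v₇ = 5.
The 6 still-open variables draw from only 6 values {2, 3, 4, 6, 7, 8}, so each is used; only v₅ can be 7, hence v₅ = 7.
v₃ and v₄ between them cover only {2, 3} — a naked pair. Remove those values from v₁, v₂.
So v₂ = 4.

4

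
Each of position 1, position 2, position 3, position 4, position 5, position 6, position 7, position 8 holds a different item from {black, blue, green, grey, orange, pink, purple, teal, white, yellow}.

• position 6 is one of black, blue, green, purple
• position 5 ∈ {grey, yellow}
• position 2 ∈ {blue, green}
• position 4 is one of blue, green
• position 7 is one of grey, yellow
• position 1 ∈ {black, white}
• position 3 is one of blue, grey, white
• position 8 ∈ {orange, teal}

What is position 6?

purple

The 2 variables position 2 and position 4 are confined to {blue, green}, which locks those values in; drop them from position 3, position 6.
position 5 and position 7 between them cover only {grey, yellow} — a naked pair. Remove those values from position 3.
position 3's domain is down to {white}, so position 3 = white. So position 1 can't be white.
position 1 must be black (only option left). Eliminate black elsewhere: position 6.
So position 6 = purple.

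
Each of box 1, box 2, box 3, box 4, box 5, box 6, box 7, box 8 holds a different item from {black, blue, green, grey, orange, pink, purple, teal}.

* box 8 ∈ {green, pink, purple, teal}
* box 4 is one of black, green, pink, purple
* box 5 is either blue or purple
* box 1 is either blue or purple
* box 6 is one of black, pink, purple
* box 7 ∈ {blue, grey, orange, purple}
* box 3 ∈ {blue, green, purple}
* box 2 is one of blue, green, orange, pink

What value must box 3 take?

green

Among the 8 variables, grey fits only box 7 (and all 8 values in {black, blue, green, grey, orange, pink, purple, teal} must be used), so box 7 = grey.
The 7 still-open variables together cover exactly {black, blue, green, orange, pink, purple, teal} — 7 values for 7 variables — and orange appears only in box 2's list, so box 2 = orange.
Among the 6 still-open variables, teal fits only box 8 (and all 6 values in {black, blue, green, pink, purple, teal} must be used), so box 8 = teal.
box 1 and box 5 share exactly the 2 values {blue, purple}; by pigeonhole those values go to them, so strike blue, purple from box 3, box 4, box 6.
So box 3 = green.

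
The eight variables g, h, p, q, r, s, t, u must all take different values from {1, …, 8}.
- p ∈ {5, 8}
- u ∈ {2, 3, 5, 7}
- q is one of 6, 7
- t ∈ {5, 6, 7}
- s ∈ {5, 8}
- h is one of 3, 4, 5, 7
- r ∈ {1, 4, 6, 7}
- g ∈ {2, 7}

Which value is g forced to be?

2

The 8 variables together cover exactly {1, 2, 3, 4, 5, 6, 7, 8} — 8 values for 8 variables — and 1 appears only in r's list, so r = 1.
The 7 still-open variables draw from only 7 values {2, 3, 4, 5, 6, 7, 8}, so each is used; only h can be 4, hence h = 4.
Among the 6 still-open variables, 3 fits only u (and all 6 values in {2, 3, 5, 6, 7, 8} must be used), so u = 3.
Among the 5 still-open variables, 2 fits only g (and all 5 values in {2, 5, 6, 7, 8} must be used), so g = 2.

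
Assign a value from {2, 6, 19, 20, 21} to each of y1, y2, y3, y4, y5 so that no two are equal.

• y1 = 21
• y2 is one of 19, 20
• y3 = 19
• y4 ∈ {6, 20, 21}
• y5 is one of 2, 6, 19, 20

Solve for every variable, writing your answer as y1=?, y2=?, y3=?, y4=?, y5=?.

y1=21, y2=20, y3=19, y4=6, y5=2

y1's domain is down to {21}, so y1 = 21. Eliminate 21 elsewhere: y4.
y3 has just one choice, so y3 = 19. Remove 19 from y2, y5.
y2 must be 20 (only option left). Eliminate 20 elsewhere: y4, y5.
y4 has just one choice, so y4 = 6. Eliminate 6 elsewhere: y5.
y5 has just one choice, so y5 = 2.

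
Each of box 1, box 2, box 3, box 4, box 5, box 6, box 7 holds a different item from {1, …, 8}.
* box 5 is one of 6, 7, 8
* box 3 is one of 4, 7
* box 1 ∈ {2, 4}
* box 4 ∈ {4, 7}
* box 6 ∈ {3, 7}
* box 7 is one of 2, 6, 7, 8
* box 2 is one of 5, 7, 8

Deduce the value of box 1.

The 7 variables draw from only 7 values {2, 3, 4, 5, 6, 7, 8}, so each is used; only box 6 can be 3, hence box 6 = 3.
The 6 still-open variables draw from only 6 values {2, 4, 5, 6, 7, 8}, so each is used; only box 2 can be 5, hence box 2 = 5.
box 3 and box 4 between them cover only {4, 7} — a naked pair. Remove those values from box 1, box 5, box 7.
So box 1 = 2.

2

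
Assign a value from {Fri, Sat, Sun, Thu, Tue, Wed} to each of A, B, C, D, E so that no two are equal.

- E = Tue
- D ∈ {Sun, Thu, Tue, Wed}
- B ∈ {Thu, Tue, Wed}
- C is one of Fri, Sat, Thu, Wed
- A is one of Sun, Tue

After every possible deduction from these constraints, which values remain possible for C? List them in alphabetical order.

E's domain is down to {Tue}, so E = Tue. Strike Tue from A, B, D.
A has just one choice, so A = Sun. Remove Sun from D.
B and D share exactly the 2 values {Thu, Wed}; by pigeonhole those values go to them, so strike Thu, Wed from C.
No further eliminations apply; C can still be any of Fri, Sat.

Fri, Sat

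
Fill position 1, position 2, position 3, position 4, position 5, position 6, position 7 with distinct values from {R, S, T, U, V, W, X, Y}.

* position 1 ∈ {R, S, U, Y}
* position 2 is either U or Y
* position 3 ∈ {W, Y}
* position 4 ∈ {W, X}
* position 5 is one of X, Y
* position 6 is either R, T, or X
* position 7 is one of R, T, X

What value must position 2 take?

U

The 7 variables together cover exactly {R, S, T, U, W, X, Y} — 7 values for 7 variables — and S appears only in position 1's list, so position 1 = S.
The 6 still-open variables together cover exactly {R, T, U, W, X, Y} — 6 values for 6 variables — and U appears only in position 2's list, so position 2 = U.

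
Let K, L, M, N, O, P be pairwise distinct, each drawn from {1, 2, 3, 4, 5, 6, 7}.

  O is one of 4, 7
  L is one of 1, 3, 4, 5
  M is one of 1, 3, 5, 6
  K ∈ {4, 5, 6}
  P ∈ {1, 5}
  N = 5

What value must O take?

N must be 5 (only option left). Eliminate 5 elsewhere: K, L, M, P.
P has just one choice, so P = 1. So L, M can't be 1.
Among the 4 still-open variables, 7 fits only O (and all 4 values in {3, 4, 6, 7} must be used), so O = 7.

7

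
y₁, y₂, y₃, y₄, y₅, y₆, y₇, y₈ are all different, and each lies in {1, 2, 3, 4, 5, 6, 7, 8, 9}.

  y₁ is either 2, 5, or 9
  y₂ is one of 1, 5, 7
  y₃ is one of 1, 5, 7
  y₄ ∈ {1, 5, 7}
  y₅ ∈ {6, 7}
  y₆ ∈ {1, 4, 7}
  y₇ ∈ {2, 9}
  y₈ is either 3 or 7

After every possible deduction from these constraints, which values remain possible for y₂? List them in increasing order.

1, 5, 7

The 8 variables draw from only 8 values {1, 2, 3, 4, 5, 6, 7, 9}, so each is used; only y₈ can be 3, hence y₈ = 3.
Among the 7 still-open variables, 4 fits only y₆ (and all 7 values in {1, 2, 4, 5, 6, 7, 9} must be used), so y₆ = 4.
Among the 6 still-open variables, 6 fits only y₅ (and all 6 values in {1, 2, 5, 6, 7, 9} must be used), so y₅ = 6.
y₂, y₃, y₄ between them cover only {1, 5, 7} — a naked triple. Remove those values from y₁.
No further eliminations apply; y₂ can still be any of 1, 5, 7.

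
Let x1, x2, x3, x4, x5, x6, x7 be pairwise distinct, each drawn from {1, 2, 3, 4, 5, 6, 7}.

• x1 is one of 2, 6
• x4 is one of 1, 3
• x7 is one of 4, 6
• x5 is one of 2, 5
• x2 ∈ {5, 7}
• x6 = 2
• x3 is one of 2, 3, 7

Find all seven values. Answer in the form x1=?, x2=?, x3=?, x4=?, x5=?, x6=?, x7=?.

x6 must be 2 (only option left). Eliminate 2 elsewhere: x1, x3, x5.
x1 has just one choice, so x1 = 6. Eliminate 6 elsewhere: x7.
x5's domain is down to {5}, so x5 = 5. Remove 5 from x2.
That leaves x7 = 4.
x2's domain is down to {7}, so x2 = 7. Remove 7 from x3.
That leaves x3 = 3. So x4 can't be 3.
That leaves x4 = 1.

x1=6, x2=7, x3=3, x4=1, x5=5, x6=2, x7=4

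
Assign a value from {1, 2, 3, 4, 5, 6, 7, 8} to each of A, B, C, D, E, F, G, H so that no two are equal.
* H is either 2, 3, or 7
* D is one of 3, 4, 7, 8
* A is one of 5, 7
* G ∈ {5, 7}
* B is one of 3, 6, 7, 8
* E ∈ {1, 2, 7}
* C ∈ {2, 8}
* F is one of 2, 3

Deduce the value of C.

8

Among the 8 variables, 1 fits only E (and all 8 values in {1, 2, 3, 4, 5, 6, 7, 8} must be used), so E = 1.
The 7 still-open variables draw from only 7 values {2, 3, 4, 5, 6, 7, 8}, so each is used; only D can be 4, hence D = 4.
The 6 still-open variables together cover exactly {2, 3, 5, 6, 7, 8} — 6 values for 6 variables — and 6 appears only in B's list, so B = 6.
The 5 still-open variables together cover exactly {2, 3, 5, 7, 8} — 5 values for 5 variables — and 8 appears only in C's list, so C = 8.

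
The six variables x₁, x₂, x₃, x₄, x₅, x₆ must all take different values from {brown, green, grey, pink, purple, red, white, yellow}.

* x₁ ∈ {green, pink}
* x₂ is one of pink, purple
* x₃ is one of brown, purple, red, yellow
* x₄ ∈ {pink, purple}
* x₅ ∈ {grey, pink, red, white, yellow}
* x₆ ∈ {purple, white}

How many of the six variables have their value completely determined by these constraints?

The 2 variables x₂ and x₄ are confined to {pink, purple}, which locks those values in; drop them from x₁, x₃, x₅, x₆.
x₁ has just one choice, so x₁ = green.
That leaves x₆ = white. Strike white from x₅.
Determined: x₁=green, x₆=white. The other variables each still have more than one consistent value. That makes 2.

2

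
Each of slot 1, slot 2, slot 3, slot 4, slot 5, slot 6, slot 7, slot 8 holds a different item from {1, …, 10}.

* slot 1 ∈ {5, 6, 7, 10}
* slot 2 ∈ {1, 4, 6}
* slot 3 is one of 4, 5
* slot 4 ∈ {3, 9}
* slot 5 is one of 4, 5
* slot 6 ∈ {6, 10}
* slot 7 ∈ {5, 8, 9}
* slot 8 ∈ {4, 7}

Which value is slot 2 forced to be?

1

slot 3 and slot 5 between them cover only {4, 5} — a naked pair. Remove those values from slot 1, slot 2, slot 7, slot 8.
That leaves slot 8 = 7. Eliminate 7 elsewhere: slot 1.
slot 1 and slot 6 share exactly the 2 values {6, 10}; by pigeonhole those values go to them, so strike 6, 10 from slot 2.
So slot 2 = 1.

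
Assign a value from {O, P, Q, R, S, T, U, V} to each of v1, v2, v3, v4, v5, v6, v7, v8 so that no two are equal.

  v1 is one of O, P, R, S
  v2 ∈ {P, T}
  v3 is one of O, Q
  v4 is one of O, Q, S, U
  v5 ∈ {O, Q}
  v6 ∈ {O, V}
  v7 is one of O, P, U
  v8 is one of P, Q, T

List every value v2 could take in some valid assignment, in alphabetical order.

Among the 8 variables, R fits only v1 (and all 8 values in {O, P, Q, R, S, T, U, V} must be used), so v1 = R.
The 7 still-open variables draw from only 7 values {O, P, Q, S, T, U, V}, so each is used; only v4 can be S, hence v4 = S.
The 6 still-open variables draw from only 6 values {O, P, Q, T, U, V}, so each is used; only v7 can be U, hence v7 = U.
Among the 5 still-open variables, V fits only v6 (and all 5 values in {O, P, Q, T, V} must be used), so v6 = V.
v3 and v5 share exactly the 2 values {O, Q}; by pigeonhole those values go to them, so strike O, Q from v8.
No further eliminations apply; v2 can still be any of P, T.

P, T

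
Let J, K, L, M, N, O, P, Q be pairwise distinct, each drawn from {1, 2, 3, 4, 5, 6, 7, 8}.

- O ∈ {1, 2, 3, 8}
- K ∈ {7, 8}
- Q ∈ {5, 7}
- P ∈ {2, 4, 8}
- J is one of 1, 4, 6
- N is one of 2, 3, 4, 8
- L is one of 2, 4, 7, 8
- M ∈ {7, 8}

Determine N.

The 8 variables together cover exactly {1, 2, 3, 4, 5, 6, 7, 8} — 8 values for 8 variables — and 5 appears only in Q's list, so Q = 5.
The 7 still-open variables draw from only 7 values {1, 2, 3, 4, 6, 7, 8}, so each is used; only J can be 6, hence J = 6.
Among the 6 still-open variables, 1 fits only O (and all 6 values in {1, 2, 3, 4, 7, 8} must be used), so O = 1.
The 5 still-open variables together cover exactly {2, 3, 4, 7, 8} — 5 values for 5 variables — and 3 appears only in N's list, so N = 3.

3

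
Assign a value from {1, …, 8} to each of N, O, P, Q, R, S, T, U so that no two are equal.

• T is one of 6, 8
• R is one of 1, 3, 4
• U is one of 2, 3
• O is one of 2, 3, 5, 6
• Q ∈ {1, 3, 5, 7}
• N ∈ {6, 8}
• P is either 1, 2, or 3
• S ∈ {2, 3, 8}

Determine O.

5

The 8 variables draw from only 8 values {1, 2, 3, 4, 5, 6, 7, 8}, so each is used; only R can be 4, hence R = 4.
Among the 7 still-open variables, 7 fits only Q (and all 7 values in {1, 2, 3, 5, 6, 7, 8} must be used), so Q = 7.
The 6 still-open variables together cover exactly {1, 2, 3, 5, 6, 8} — 6 values for 6 variables — and 1 appears only in P's list, so P = 1.
Among the 5 still-open variables, 5 fits only O (and all 5 values in {2, 3, 5, 6, 8} must be used), so O = 5.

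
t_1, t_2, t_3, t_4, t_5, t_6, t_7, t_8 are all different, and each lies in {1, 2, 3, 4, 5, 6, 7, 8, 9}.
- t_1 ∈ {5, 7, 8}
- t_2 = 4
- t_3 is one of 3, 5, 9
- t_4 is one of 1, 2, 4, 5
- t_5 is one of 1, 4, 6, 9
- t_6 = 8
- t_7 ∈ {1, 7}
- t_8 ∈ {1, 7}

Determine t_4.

t_2's domain is down to {4}, so t_2 = 4. So t_4, t_5 can't be 4.
t_6's domain is down to {8}, so t_6 = 8. Remove 8 from t_1.
t_7 and t_8 share exactly the 2 values {1, 7}; by pigeonhole those values go to them, so strike 1, 7 from t_1, t_4, t_5.
t_1 must be 5 (only option left). Strike 5 from t_3, t_4.
So t_4 = 2.

2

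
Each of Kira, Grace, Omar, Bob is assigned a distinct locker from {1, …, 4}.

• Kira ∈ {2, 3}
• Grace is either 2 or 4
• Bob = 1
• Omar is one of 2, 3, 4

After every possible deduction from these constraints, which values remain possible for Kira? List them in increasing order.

2, 3

Bob's domain is down to {1}, so Bob = 1.
No further eliminations apply; Kira can still be any of 2, 3.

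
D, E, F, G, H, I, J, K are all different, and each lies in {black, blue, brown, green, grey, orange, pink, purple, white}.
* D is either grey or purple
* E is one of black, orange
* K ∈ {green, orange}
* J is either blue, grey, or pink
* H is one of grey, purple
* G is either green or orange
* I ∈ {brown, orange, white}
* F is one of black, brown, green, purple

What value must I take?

white

D and H share exactly the 2 values {grey, purple}; by pigeonhole those values go to them, so strike grey, purple from F, J.
G and K share exactly the 2 values {green, orange}; by pigeonhole those values go to them, so strike green, orange from E, F, I.
E must be black (only option left). Strike black from F.
F's domain is down to {brown}, so F = brown. Remove brown from I.
So I = white.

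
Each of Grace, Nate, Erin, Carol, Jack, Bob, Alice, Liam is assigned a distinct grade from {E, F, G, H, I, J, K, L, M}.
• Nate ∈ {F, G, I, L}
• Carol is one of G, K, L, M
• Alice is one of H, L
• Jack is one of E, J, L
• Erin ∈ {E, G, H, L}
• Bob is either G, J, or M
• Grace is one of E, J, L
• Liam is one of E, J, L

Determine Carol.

K

Grace, Jack, Liam share exactly the 3 values {E, J, L}; by pigeonhole those values go to them, so strike E, J, L from Nate, Erin, Carol, Bob, Alice.
Alice has just one choice, so Alice = H. So Erin can't be H.
That leaves Erin = G. Eliminate G elsewhere: Nate, Carol, Bob.
Bob's domain is down to {M}, so Bob = M. Remove M from Carol.
So Carol = K.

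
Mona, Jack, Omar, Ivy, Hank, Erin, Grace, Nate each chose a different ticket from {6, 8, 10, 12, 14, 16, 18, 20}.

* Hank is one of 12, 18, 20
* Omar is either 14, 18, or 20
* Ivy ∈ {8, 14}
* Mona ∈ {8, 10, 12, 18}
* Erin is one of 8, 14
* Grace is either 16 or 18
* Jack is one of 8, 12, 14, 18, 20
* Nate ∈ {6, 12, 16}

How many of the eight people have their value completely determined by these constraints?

Among the 8 variables, 6 fits only Nate (and all 8 values in {6, 8, 10, 12, 14, 16, 18, 20} must be used), so Nate = 6.
Among the 7 still-open variables, 10 fits only Mona (and all 7 values in {8, 10, 12, 14, 16, 18, 20} must be used), so Mona = 10.
The 6 still-open variables together cover exactly {8, 12, 14, 16, 18, 20} — 6 values for 6 variables — and 16 appears only in Grace's list, so Grace = 16.
Ivy and Erin between them cover only {8, 14} — a naked pair. Remove those values from Jack, Omar.
Determined: Mona=10, Grace=16, Nate=6. The other people each still have more than one consistent value. That makes 3.

3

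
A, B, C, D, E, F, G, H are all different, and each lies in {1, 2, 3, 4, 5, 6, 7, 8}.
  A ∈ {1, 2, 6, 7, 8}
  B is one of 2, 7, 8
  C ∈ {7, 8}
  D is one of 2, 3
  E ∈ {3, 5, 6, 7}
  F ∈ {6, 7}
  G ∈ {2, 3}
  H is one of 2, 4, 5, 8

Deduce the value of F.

The 8 variables together cover exactly {1, 2, 3, 4, 5, 6, 7, 8} — 8 values for 8 variables — and 1 appears only in A's list, so A = 1.
Among the 7 still-open variables, 4 fits only H (and all 7 values in {2, 3, 4, 5, 6, 7, 8} must be used), so H = 4.
The 6 still-open variables draw from only 6 values {2, 3, 5, 6, 7, 8}, so each is used; only E can be 5, hence E = 5.
The 5 still-open variables together cover exactly {2, 3, 6, 7, 8} — 5 values for 5 variables — and 6 appears only in F's list, so F = 6.

6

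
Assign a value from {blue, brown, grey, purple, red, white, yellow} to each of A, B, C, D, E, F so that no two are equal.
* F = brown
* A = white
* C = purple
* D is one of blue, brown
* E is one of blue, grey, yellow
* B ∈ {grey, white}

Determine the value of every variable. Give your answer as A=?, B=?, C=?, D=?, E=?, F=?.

A's domain is down to {white}, so A = white. So B can't be white.
B has just one choice, so B = grey. Strike grey from E.
C must be purple (only option left).
F has just one choice, so F = brown. Remove brown from D.
D has just one choice, so D = blue. Eliminate blue elsewhere: E.
E's domain is down to {yellow}, so E = yellow.

A=white, B=grey, C=purple, D=blue, E=yellow, F=brown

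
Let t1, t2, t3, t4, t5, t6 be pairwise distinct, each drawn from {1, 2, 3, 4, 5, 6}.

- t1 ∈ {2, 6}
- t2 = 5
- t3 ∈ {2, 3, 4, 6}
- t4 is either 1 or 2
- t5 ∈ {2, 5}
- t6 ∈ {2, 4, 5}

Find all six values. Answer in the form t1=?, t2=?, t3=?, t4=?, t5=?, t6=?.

t2 has just one choice, so t2 = 5. Eliminate 5 elsewhere: t5, t6.
That leaves t5 = 2. Strike 2 from t1, t3, t4, t6.
t6's domain is down to {4}, so t6 = 4. So t3 can't be 4.
That leaves t1 = 6. So t3 can't be 6.
t3 has just one choice, so t3 = 3.
t4's domain is down to {1}, so t4 = 1.

t1=6, t2=5, t3=3, t4=1, t5=2, t6=4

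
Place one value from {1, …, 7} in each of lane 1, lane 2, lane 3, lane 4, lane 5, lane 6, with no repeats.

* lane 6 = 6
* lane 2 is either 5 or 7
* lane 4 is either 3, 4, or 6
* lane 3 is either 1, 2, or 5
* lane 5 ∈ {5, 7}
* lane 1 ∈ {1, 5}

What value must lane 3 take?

lane 6 has just one choice, so lane 6 = 6. Eliminate 6 elsewhere: lane 4.
lane 2 and lane 5 between them cover only {5, 7} — a naked pair. Remove those values from lane 1, lane 3.
lane 1 has just one choice, so lane 1 = 1. So lane 3 can't be 1.
So lane 3 = 2.

2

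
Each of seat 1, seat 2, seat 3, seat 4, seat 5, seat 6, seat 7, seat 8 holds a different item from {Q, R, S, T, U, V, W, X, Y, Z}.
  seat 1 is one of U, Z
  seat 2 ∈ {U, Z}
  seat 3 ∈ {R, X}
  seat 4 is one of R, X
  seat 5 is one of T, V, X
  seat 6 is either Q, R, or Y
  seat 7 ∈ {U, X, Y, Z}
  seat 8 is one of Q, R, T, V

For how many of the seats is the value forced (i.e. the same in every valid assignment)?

seat 1 and seat 2 between them cover only {U, Z} — a naked pair. Remove those values from seat 7.
seat 3 and seat 4 share exactly the 2 values {R, X}; by pigeonhole those values go to them, so strike R, X from seat 5, seat 6, seat 7, seat 8.
seat 7's domain is down to {Y}, so seat 7 = Y. Eliminate Y elsewhere: seat 6.
seat 6 has just one choice, so seat 6 = Q. Eliminate Q elsewhere: seat 8.
Determined: seat 6=Q, seat 7=Y. The other seats each still have more than one consistent value. That makes 2.

2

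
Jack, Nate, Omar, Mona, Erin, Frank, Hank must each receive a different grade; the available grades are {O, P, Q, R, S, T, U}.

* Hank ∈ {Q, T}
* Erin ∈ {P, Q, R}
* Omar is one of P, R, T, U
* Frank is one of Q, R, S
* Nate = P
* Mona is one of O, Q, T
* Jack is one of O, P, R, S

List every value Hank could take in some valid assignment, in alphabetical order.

Q, T

Nate has just one choice, so Nate = P. Strike P from Jack, Omar, Erin.
The 6 still-open variables draw from only 6 values {O, Q, R, S, T, U}, so each is used; only Omar can be U, hence Omar = U.
No further eliminations apply; Hank can still be any of Q, T.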